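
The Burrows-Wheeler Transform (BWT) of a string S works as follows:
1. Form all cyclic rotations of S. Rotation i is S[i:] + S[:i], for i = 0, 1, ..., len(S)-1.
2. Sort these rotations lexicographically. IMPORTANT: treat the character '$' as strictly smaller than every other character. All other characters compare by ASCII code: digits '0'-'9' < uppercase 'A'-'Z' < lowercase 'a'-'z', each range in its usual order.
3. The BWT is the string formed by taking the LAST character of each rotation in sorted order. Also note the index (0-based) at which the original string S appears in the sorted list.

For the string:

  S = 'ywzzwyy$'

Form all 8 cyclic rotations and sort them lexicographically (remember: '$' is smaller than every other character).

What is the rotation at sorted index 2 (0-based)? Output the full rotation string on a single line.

All 8 rotations (rotation i = S[i:]+S[:i]):
  rot[0] = ywzzwyy$
  rot[1] = wzzwyy$y
  rot[2] = zzwyy$yw
  rot[3] = zwyy$ywz
  rot[4] = wyy$ywzz
  rot[5] = yy$ywzzw
  rot[6] = y$ywzzwy
  rot[7] = $ywzzwyy
Sorted (with $ < everything):
  sorted[0] = $ywzzwyy
  sorted[1] = wyy$ywzz
  sorted[2] = wzzwyy$y
  sorted[3] = y$ywzzwy
  sorted[4] = ywzzwyy$
  sorted[5] = yy$ywzzw
  sorted[6] = zwyy$ywz
  sorted[7] = zzwyy$yw
sorted[2] = wzzwyy$y

Answer: wzzwyy$y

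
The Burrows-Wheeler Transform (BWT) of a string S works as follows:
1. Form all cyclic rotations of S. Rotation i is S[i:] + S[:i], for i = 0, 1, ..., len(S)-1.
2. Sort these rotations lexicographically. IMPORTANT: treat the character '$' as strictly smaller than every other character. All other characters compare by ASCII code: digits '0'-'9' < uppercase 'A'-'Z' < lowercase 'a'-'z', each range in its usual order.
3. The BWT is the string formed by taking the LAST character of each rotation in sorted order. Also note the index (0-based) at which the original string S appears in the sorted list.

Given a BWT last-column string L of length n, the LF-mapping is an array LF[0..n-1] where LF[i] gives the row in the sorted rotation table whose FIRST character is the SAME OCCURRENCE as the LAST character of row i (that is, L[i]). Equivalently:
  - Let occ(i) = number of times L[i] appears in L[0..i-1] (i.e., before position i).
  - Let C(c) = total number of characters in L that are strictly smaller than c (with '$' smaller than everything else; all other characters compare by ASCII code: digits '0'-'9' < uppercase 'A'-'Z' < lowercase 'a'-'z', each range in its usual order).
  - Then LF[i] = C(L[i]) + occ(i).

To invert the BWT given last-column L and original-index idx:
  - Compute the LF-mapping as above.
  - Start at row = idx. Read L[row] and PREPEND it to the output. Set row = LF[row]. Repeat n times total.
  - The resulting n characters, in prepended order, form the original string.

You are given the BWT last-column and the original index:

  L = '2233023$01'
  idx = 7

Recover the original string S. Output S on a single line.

Answer: 303132202$

Derivation:
LF mapping: 4 5 7 8 1 6 9 0 2 3
Walk LF starting at row 7, prepending L[row]:
  step 1: row=7, L[7]='$', prepend. Next row=LF[7]=0
  step 2: row=0, L[0]='2', prepend. Next row=LF[0]=4
  step 3: row=4, L[4]='0', prepend. Next row=LF[4]=1
  step 4: row=1, L[1]='2', prepend. Next row=LF[1]=5
  step 5: row=5, L[5]='2', prepend. Next row=LF[5]=6
  step 6: row=6, L[6]='3', prepend. Next row=LF[6]=9
  step 7: row=9, L[9]='1', prepend. Next row=LF[9]=3
  step 8: row=3, L[3]='3', prepend. Next row=LF[3]=8
  step 9: row=8, L[8]='0', prepend. Next row=LF[8]=2
  step 10: row=2, L[2]='3', prepend. Next row=LF[2]=7
Reversed output: 303132202$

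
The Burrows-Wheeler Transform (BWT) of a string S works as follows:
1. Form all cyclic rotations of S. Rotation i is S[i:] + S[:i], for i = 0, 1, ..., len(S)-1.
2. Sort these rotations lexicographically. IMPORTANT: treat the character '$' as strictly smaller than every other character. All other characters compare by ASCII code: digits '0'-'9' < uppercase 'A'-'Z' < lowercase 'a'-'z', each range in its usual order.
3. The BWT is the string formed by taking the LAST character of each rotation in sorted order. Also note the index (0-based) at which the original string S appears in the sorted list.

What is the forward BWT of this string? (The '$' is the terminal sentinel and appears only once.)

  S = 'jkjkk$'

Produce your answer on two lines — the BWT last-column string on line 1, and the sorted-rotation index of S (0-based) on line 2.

All 6 rotations (rotation i = S[i:]+S[:i]):
  rot[0] = jkjkk$
  rot[1] = kjkk$j
  rot[2] = jkk$jk
  rot[3] = kk$jkj
  rot[4] = k$jkjk
  rot[5] = $jkjkk
Sorted (with $ < everything):
  sorted[0] = $jkjkk  (last char: 'k')
  sorted[1] = jkjkk$  (last char: '$')
  sorted[2] = jkk$jk  (last char: 'k')
  sorted[3] = k$jkjk  (last char: 'k')
  sorted[4] = kjkk$j  (last char: 'j')
  sorted[5] = kk$jkj  (last char: 'j')
Last column: k$kkjj
Original string S is at sorted index 1

Answer: k$kkjj
1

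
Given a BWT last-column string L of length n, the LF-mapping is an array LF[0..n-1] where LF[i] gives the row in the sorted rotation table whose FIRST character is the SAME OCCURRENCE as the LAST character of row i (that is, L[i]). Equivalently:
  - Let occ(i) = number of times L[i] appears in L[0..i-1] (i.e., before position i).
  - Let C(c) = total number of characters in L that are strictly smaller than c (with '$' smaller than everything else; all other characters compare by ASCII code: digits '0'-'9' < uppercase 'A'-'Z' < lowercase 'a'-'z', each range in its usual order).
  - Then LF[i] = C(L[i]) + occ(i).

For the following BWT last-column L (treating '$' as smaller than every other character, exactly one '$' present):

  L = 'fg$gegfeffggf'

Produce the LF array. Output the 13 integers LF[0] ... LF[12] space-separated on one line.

Char counts: '$':1, 'e':2, 'f':5, 'g':5
C (first-col start): C('$')=0, C('e')=1, C('f')=3, C('g')=8
L[0]='f': occ=0, LF[0]=C('f')+0=3+0=3
L[1]='g': occ=0, LF[1]=C('g')+0=8+0=8
L[2]='$': occ=0, LF[2]=C('$')+0=0+0=0
L[3]='g': occ=1, LF[3]=C('g')+1=8+1=9
L[4]='e': occ=0, LF[4]=C('e')+0=1+0=1
L[5]='g': occ=2, LF[5]=C('g')+2=8+2=10
L[6]='f': occ=1, LF[6]=C('f')+1=3+1=4
L[7]='e': occ=1, LF[7]=C('e')+1=1+1=2
L[8]='f': occ=2, LF[8]=C('f')+2=3+2=5
L[9]='f': occ=3, LF[9]=C('f')+3=3+3=6
L[10]='g': occ=3, LF[10]=C('g')+3=8+3=11
L[11]='g': occ=4, LF[11]=C('g')+4=8+4=12
L[12]='f': occ=4, LF[12]=C('f')+4=3+4=7

Answer: 3 8 0 9 1 10 4 2 5 6 11 12 7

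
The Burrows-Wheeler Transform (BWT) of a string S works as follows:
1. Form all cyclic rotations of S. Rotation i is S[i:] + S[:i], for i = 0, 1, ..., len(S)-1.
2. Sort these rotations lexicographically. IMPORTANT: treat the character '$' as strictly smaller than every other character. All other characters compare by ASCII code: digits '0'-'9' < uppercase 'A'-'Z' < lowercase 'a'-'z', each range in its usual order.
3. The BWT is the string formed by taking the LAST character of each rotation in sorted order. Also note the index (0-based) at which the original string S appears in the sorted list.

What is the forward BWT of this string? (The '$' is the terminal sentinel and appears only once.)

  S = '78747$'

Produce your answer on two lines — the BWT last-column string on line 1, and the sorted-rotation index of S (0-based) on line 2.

Answer: 7748$7
4

Derivation:
All 6 rotations (rotation i = S[i:]+S[:i]):
  rot[0] = 78747$
  rot[1] = 8747$7
  rot[2] = 747$78
  rot[3] = 47$787
  rot[4] = 7$7874
  rot[5] = $78747
Sorted (with $ < everything):
  sorted[0] = $78747  (last char: '7')
  sorted[1] = 47$787  (last char: '7')
  sorted[2] = 7$7874  (last char: '4')
  sorted[3] = 747$78  (last char: '8')
  sorted[4] = 78747$  (last char: '$')
  sorted[5] = 8747$7  (last char: '7')
Last column: 7748$7
Original string S is at sorted index 4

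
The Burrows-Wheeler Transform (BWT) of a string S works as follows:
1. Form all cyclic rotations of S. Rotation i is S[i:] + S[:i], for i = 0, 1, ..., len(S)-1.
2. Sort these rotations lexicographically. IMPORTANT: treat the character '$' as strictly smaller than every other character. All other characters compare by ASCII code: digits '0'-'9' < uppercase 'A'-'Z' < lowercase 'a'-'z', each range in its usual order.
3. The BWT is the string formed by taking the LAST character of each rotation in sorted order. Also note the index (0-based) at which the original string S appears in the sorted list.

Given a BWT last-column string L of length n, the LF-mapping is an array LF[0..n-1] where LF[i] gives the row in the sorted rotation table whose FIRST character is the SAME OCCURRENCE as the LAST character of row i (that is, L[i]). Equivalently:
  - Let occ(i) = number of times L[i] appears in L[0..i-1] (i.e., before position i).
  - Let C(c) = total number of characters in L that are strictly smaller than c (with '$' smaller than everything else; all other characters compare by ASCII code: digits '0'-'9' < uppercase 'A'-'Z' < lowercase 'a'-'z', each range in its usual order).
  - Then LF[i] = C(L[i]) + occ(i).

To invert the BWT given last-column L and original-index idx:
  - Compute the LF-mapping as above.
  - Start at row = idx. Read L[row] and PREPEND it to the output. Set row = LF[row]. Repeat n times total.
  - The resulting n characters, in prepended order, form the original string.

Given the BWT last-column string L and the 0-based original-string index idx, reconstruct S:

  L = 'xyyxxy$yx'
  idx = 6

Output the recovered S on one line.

Answer: yxxxyyyx$

Derivation:
LF mapping: 1 5 6 2 3 7 0 8 4
Walk LF starting at row 6, prepending L[row]:
  step 1: row=6, L[6]='$', prepend. Next row=LF[6]=0
  step 2: row=0, L[0]='x', prepend. Next row=LF[0]=1
  step 3: row=1, L[1]='y', prepend. Next row=LF[1]=5
  step 4: row=5, L[5]='y', prepend. Next row=LF[5]=7
  step 5: row=7, L[7]='y', prepend. Next row=LF[7]=8
  step 6: row=8, L[8]='x', prepend. Next row=LF[8]=4
  step 7: row=4, L[4]='x', prepend. Next row=LF[4]=3
  step 8: row=3, L[3]='x', prepend. Next row=LF[3]=2
  step 9: row=2, L[2]='y', prepend. Next row=LF[2]=6
Reversed output: yxxxyyyx$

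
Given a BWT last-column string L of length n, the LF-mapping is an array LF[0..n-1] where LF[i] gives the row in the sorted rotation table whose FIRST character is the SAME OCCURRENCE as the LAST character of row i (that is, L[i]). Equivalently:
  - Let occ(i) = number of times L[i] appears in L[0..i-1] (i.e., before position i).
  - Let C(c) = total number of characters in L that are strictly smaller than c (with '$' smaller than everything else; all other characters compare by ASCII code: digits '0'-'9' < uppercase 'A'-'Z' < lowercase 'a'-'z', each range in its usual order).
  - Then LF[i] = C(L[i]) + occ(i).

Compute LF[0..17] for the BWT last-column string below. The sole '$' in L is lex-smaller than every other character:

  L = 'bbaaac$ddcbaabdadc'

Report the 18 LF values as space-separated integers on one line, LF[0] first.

Char counts: '$':1, 'a':6, 'b':4, 'c':3, 'd':4
C (first-col start): C('$')=0, C('a')=1, C('b')=7, C('c')=11, C('d')=14
L[0]='b': occ=0, LF[0]=C('b')+0=7+0=7
L[1]='b': occ=1, LF[1]=C('b')+1=7+1=8
L[2]='a': occ=0, LF[2]=C('a')+0=1+0=1
L[3]='a': occ=1, LF[3]=C('a')+1=1+1=2
L[4]='a': occ=2, LF[4]=C('a')+2=1+2=3
L[5]='c': occ=0, LF[5]=C('c')+0=11+0=11
L[6]='$': occ=0, LF[6]=C('$')+0=0+0=0
L[7]='d': occ=0, LF[7]=C('d')+0=14+0=14
L[8]='d': occ=1, LF[8]=C('d')+1=14+1=15
L[9]='c': occ=1, LF[9]=C('c')+1=11+1=12
L[10]='b': occ=2, LF[10]=C('b')+2=7+2=9
L[11]='a': occ=3, LF[11]=C('a')+3=1+3=4
L[12]='a': occ=4, LF[12]=C('a')+4=1+4=5
L[13]='b': occ=3, LF[13]=C('b')+3=7+3=10
L[14]='d': occ=2, LF[14]=C('d')+2=14+2=16
L[15]='a': occ=5, LF[15]=C('a')+5=1+5=6
L[16]='d': occ=3, LF[16]=C('d')+3=14+3=17
L[17]='c': occ=2, LF[17]=C('c')+2=11+2=13

Answer: 7 8 1 2 3 11 0 14 15 12 9 4 5 10 16 6 17 13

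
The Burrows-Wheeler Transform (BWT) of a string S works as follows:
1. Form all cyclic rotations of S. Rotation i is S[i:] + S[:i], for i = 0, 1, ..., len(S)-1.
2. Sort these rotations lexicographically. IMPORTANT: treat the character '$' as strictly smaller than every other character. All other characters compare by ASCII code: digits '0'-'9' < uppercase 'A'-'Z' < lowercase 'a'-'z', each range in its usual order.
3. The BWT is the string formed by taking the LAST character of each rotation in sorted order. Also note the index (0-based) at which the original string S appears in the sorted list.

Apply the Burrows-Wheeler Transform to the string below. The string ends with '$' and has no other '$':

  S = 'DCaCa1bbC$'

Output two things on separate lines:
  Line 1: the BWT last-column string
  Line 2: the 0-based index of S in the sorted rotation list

Answer: CabaD$CCb1
5

Derivation:
All 10 rotations (rotation i = S[i:]+S[:i]):
  rot[0] = DCaCa1bbC$
  rot[1] = CaCa1bbC$D
  rot[2] = aCa1bbC$DC
  rot[3] = Ca1bbC$DCa
  rot[4] = a1bbC$DCaC
  rot[5] = 1bbC$DCaCa
  rot[6] = bbC$DCaCa1
  rot[7] = bC$DCaCa1b
  rot[8] = C$DCaCa1bb
  rot[9] = $DCaCa1bbC
Sorted (with $ < everything):
  sorted[0] = $DCaCa1bbC  (last char: 'C')
  sorted[1] = 1bbC$DCaCa  (last char: 'a')
  sorted[2] = C$DCaCa1bb  (last char: 'b')
  sorted[3] = Ca1bbC$DCa  (last char: 'a')
  sorted[4] = CaCa1bbC$D  (last char: 'D')
  sorted[5] = DCaCa1bbC$  (last char: '$')
  sorted[6] = a1bbC$DCaC  (last char: 'C')
  sorted[7] = aCa1bbC$DC  (last char: 'C')
  sorted[8] = bC$DCaCa1b  (last char: 'b')
  sorted[9] = bbC$DCaCa1  (last char: '1')
Last column: CabaD$CCb1
Original string S is at sorted index 5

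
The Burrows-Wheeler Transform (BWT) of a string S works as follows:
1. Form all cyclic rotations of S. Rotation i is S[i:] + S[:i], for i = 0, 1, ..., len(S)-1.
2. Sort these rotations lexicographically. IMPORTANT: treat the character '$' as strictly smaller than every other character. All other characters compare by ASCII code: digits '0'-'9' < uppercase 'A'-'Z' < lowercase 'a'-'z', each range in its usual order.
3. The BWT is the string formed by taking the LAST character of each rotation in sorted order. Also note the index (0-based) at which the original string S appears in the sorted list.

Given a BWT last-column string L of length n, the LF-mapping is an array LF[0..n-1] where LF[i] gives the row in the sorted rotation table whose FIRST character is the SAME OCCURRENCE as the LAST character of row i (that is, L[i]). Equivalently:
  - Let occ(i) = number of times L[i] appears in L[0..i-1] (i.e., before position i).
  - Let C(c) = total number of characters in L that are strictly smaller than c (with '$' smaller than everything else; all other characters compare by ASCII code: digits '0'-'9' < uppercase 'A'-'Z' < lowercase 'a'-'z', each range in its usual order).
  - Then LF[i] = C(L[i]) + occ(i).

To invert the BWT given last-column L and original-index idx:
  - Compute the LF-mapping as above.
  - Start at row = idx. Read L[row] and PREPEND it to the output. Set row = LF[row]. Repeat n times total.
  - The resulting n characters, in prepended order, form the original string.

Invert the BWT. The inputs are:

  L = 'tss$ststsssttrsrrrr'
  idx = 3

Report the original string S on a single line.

Answer: rtsrtrtsssrtsssrst$

Derivation:
LF mapping: 14 6 7 0 8 15 9 16 10 11 12 17 18 1 13 2 3 4 5
Walk LF starting at row 3, prepending L[row]:
  step 1: row=3, L[3]='$', prepend. Next row=LF[3]=0
  step 2: row=0, L[0]='t', prepend. Next row=LF[0]=14
  step 3: row=14, L[14]='s', prepend. Next row=LF[14]=13
  step 4: row=13, L[13]='r', prepend. Next row=LF[13]=1
  step 5: row=1, L[1]='s', prepend. Next row=LF[1]=6
  step 6: row=6, L[6]='s', prepend. Next row=LF[6]=9
  step 7: row=9, L[9]='s', prepend. Next row=LF[9]=11
  step 8: row=11, L[11]='t', prepend. Next row=LF[11]=17
  step 9: row=17, L[17]='r', prepend. Next row=LF[17]=4
  step 10: row=4, L[4]='s', prepend. Next row=LF[4]=8
  step 11: row=8, L[8]='s', prepend. Next row=LF[8]=10
  step 12: row=10, L[10]='s', prepend. Next row=LF[10]=12
  step 13: row=12, L[12]='t', prepend. Next row=LF[12]=18
  step 14: row=18, L[18]='r', prepend. Next row=LF[18]=5
  step 15: row=5, L[5]='t', prepend. Next row=LF[5]=15
  step 16: row=15, L[15]='r', prepend. Next row=LF[15]=2
  step 17: row=2, L[2]='s', prepend. Next row=LF[2]=7
  step 18: row=7, L[7]='t', prepend. Next row=LF[7]=16
  step 19: row=16, L[16]='r', prepend. Next row=LF[16]=3
Reversed output: rtsrtrtsssrtsssrst$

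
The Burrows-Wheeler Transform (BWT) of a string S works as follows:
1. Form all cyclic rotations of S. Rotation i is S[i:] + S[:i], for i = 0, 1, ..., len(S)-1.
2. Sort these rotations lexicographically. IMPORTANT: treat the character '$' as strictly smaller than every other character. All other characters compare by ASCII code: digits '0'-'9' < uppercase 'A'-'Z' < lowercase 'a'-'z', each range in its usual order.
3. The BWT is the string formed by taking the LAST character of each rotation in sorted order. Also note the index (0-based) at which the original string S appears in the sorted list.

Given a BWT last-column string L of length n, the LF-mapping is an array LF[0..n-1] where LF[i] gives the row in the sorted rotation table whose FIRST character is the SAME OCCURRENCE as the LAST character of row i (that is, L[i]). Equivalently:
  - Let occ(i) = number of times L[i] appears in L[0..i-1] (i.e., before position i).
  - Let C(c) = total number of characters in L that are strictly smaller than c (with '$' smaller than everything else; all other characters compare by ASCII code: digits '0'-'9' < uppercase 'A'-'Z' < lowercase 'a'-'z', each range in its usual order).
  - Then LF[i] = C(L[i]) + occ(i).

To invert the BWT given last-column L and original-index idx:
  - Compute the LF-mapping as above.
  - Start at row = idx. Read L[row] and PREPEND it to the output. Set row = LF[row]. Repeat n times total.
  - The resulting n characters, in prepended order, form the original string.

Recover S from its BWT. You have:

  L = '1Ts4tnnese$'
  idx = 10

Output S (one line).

Answer: tenness4T1$

Derivation:
LF mapping: 1 3 8 2 10 6 7 4 9 5 0
Walk LF starting at row 10, prepending L[row]:
  step 1: row=10, L[10]='$', prepend. Next row=LF[10]=0
  step 2: row=0, L[0]='1', prepend. Next row=LF[0]=1
  step 3: row=1, L[1]='T', prepend. Next row=LF[1]=3
  step 4: row=3, L[3]='4', prepend. Next row=LF[3]=2
  step 5: row=2, L[2]='s', prepend. Next row=LF[2]=8
  step 6: row=8, L[8]='s', prepend. Next row=LF[8]=9
  step 7: row=9, L[9]='e', prepend. Next row=LF[9]=5
  step 8: row=5, L[5]='n', prepend. Next row=LF[5]=6
  step 9: row=6, L[6]='n', prepend. Next row=LF[6]=7
  step 10: row=7, L[7]='e', prepend. Next row=LF[7]=4
  step 11: row=4, L[4]='t', prepend. Next row=LF[4]=10
Reversed output: tenness4T1$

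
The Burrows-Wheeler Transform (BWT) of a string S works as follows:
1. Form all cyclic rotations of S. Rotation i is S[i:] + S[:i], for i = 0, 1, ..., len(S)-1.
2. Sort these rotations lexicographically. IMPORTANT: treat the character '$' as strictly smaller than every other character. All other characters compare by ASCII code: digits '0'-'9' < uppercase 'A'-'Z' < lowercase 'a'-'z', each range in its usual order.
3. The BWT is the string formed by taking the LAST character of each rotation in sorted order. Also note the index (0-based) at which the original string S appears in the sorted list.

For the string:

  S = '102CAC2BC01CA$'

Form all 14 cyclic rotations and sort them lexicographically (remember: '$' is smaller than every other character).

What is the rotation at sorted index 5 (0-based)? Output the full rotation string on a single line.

Answer: 2BC01CA$102CAC

Derivation:
All 14 rotations (rotation i = S[i:]+S[:i]):
  rot[0] = 102CAC2BC01CA$
  rot[1] = 02CAC2BC01CA$1
  rot[2] = 2CAC2BC01CA$10
  rot[3] = CAC2BC01CA$102
  rot[4] = AC2BC01CA$102C
  rot[5] = C2BC01CA$102CA
  rot[6] = 2BC01CA$102CAC
  rot[7] = BC01CA$102CAC2
  rot[8] = C01CA$102CAC2B
  rot[9] = 01CA$102CAC2BC
  rot[10] = 1CA$102CAC2BC0
  rot[11] = CA$102CAC2BC01
  rot[12] = A$102CAC2BC01C
  rot[13] = $102CAC2BC01CA
Sorted (with $ < everything):
  sorted[0] = $102CAC2BC01CA
  sorted[1] = 01CA$102CAC2BC
  sorted[2] = 02CAC2BC01CA$1
  sorted[3] = 102CAC2BC01CA$
  sorted[4] = 1CA$102CAC2BC0
  sorted[5] = 2BC01CA$102CAC
  sorted[6] = 2CAC2BC01CA$10
  sorted[7] = A$102CAC2BC01C
  sorted[8] = AC2BC01CA$102C
  sorted[9] = BC01CA$102CAC2
  sorted[10] = C01CA$102CAC2B
  sorted[11] = C2BC01CA$102CA
  sorted[12] = CA$102CAC2BC01
  sorted[13] = CAC2BC01CA$102
sorted[5] = 2BC01CA$102CAC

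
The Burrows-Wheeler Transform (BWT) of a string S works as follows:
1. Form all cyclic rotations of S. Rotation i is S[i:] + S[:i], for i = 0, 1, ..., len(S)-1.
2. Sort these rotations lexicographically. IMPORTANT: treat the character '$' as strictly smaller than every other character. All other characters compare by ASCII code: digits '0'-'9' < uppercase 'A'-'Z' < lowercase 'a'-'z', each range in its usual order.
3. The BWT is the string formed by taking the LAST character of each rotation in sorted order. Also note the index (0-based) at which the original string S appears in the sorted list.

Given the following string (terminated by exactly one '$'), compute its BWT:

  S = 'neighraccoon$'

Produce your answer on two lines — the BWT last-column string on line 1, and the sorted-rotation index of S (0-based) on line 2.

Answer: nracnigeo$och
9

Derivation:
All 13 rotations (rotation i = S[i:]+S[:i]):
  rot[0] = neighraccoon$
  rot[1] = eighraccoon$n
  rot[2] = ighraccoon$ne
  rot[3] = ghraccoon$nei
  rot[4] = hraccoon$neig
  rot[5] = raccoon$neigh
  rot[6] = accoon$neighr
  rot[7] = ccoon$neighra
  rot[8] = coon$neighrac
  rot[9] = oon$neighracc
  rot[10] = on$neighracco
  rot[11] = n$neighraccoo
  rot[12] = $neighraccoon
Sorted (with $ < everything):
  sorted[0] = $neighraccoon  (last char: 'n')
  sorted[1] = accoon$neighr  (last char: 'r')
  sorted[2] = ccoon$neighra  (last char: 'a')
  sorted[3] = coon$neighrac  (last char: 'c')
  sorted[4] = eighraccoon$n  (last char: 'n')
  sorted[5] = ghraccoon$nei  (last char: 'i')
  sorted[6] = hraccoon$neig  (last char: 'g')
  sorted[7] = ighraccoon$ne  (last char: 'e')
  sorted[8] = n$neighraccoo  (last char: 'o')
  sorted[9] = neighraccoon$  (last char: '$')
  sorted[10] = on$neighracco  (last char: 'o')
  sorted[11] = oon$neighracc  (last char: 'c')
  sorted[12] = raccoon$neigh  (last char: 'h')
Last column: nracnigeo$och
Original string S is at sorted index 9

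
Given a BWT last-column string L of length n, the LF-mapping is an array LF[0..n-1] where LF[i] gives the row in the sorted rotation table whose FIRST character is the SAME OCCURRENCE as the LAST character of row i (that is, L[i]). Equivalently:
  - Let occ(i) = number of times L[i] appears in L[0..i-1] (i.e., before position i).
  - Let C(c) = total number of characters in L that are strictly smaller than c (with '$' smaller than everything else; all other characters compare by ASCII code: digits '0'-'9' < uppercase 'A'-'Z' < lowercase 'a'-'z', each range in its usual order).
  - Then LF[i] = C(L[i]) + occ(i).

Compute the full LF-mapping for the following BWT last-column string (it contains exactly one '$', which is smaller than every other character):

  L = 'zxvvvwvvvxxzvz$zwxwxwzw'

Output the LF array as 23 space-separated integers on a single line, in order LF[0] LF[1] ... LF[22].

Char counts: '$':1, 'v':7, 'w':5, 'x':5, 'z':5
C (first-col start): C('$')=0, C('v')=1, C('w')=8, C('x')=13, C('z')=18
L[0]='z': occ=0, LF[0]=C('z')+0=18+0=18
L[1]='x': occ=0, LF[1]=C('x')+0=13+0=13
L[2]='v': occ=0, LF[2]=C('v')+0=1+0=1
L[3]='v': occ=1, LF[3]=C('v')+1=1+1=2
L[4]='v': occ=2, LF[4]=C('v')+2=1+2=3
L[5]='w': occ=0, LF[5]=C('w')+0=8+0=8
L[6]='v': occ=3, LF[6]=C('v')+3=1+3=4
L[7]='v': occ=4, LF[7]=C('v')+4=1+4=5
L[8]='v': occ=5, LF[8]=C('v')+5=1+5=6
L[9]='x': occ=1, LF[9]=C('x')+1=13+1=14
L[10]='x': occ=2, LF[10]=C('x')+2=13+2=15
L[11]='z': occ=1, LF[11]=C('z')+1=18+1=19
L[12]='v': occ=6, LF[12]=C('v')+6=1+6=7
L[13]='z': occ=2, LF[13]=C('z')+2=18+2=20
L[14]='$': occ=0, LF[14]=C('$')+0=0+0=0
L[15]='z': occ=3, LF[15]=C('z')+3=18+3=21
L[16]='w': occ=1, LF[16]=C('w')+1=8+1=9
L[17]='x': occ=3, LF[17]=C('x')+3=13+3=16
L[18]='w': occ=2, LF[18]=C('w')+2=8+2=10
L[19]='x': occ=4, LF[19]=C('x')+4=13+4=17
L[20]='w': occ=3, LF[20]=C('w')+3=8+3=11
L[21]='z': occ=4, LF[21]=C('z')+4=18+4=22
L[22]='w': occ=4, LF[22]=C('w')+4=8+4=12

Answer: 18 13 1 2 3 8 4 5 6 14 15 19 7 20 0 21 9 16 10 17 11 22 12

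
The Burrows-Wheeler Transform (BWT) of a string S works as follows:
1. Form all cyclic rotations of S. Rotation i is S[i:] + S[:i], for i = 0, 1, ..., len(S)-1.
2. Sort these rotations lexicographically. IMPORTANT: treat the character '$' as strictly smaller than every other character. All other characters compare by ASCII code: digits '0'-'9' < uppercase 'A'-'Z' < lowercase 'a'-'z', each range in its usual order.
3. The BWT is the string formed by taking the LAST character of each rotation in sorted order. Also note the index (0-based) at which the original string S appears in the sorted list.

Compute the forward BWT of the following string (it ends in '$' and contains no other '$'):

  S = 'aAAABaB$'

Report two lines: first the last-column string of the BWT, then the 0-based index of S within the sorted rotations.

All 8 rotations (rotation i = S[i:]+S[:i]):
  rot[0] = aAAABaB$
  rot[1] = AAABaB$a
  rot[2] = AABaB$aA
  rot[3] = ABaB$aAA
  rot[4] = BaB$aAAA
  rot[5] = aB$aAAAB
  rot[6] = B$aAAABa
  rot[7] = $aAAABaB
Sorted (with $ < everything):
  sorted[0] = $aAAABaB  (last char: 'B')
  sorted[1] = AAABaB$a  (last char: 'a')
  sorted[2] = AABaB$aA  (last char: 'A')
  sorted[3] = ABaB$aAA  (last char: 'A')
  sorted[4] = B$aAAABa  (last char: 'a')
  sorted[5] = BaB$aAAA  (last char: 'A')
  sorted[6] = aAAABaB$  (last char: '$')
  sorted[7] = aB$aAAAB  (last char: 'B')
Last column: BaAAaA$B
Original string S is at sorted index 6

Answer: BaAAaA$B
6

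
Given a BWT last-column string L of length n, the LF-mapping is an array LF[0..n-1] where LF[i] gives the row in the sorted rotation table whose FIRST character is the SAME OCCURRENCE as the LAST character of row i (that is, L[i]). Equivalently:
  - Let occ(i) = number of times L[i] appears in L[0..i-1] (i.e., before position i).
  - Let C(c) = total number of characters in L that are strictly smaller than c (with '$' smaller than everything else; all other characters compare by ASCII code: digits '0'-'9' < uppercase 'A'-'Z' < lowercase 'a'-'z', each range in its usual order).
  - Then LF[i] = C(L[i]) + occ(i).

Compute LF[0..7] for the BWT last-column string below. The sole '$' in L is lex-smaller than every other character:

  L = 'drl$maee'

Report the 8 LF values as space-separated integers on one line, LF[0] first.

Char counts: '$':1, 'a':1, 'd':1, 'e':2, 'l':1, 'm':1, 'r':1
C (first-col start): C('$')=0, C('a')=1, C('d')=2, C('e')=3, C('l')=5, C('m')=6, C('r')=7
L[0]='d': occ=0, LF[0]=C('d')+0=2+0=2
L[1]='r': occ=0, LF[1]=C('r')+0=7+0=7
L[2]='l': occ=0, LF[2]=C('l')+0=5+0=5
L[3]='$': occ=0, LF[3]=C('$')+0=0+0=0
L[4]='m': occ=0, LF[4]=C('m')+0=6+0=6
L[5]='a': occ=0, LF[5]=C('a')+0=1+0=1
L[6]='e': occ=0, LF[6]=C('e')+0=3+0=3
L[7]='e': occ=1, LF[7]=C('e')+1=3+1=4

Answer: 2 7 5 0 6 1 3 4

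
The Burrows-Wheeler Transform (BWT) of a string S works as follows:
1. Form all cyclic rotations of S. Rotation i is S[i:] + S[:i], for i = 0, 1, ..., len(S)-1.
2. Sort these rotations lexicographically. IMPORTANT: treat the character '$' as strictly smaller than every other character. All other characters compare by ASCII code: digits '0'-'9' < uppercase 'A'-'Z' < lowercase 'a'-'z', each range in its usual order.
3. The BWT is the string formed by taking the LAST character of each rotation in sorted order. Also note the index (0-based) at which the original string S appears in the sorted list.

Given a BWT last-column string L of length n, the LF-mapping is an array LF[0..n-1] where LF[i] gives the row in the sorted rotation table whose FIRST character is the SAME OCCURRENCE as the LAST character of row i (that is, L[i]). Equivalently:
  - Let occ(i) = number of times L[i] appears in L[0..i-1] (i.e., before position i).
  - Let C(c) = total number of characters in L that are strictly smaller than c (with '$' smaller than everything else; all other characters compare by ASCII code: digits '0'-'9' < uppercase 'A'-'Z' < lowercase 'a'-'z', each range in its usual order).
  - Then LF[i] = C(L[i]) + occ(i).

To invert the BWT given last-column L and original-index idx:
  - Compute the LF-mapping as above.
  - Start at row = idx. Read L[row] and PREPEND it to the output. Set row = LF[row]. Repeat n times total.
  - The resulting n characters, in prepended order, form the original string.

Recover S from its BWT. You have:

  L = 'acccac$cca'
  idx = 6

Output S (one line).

LF mapping: 1 4 5 6 2 7 0 8 9 3
Walk LF starting at row 6, prepending L[row]:
  step 1: row=6, L[6]='$', prepend. Next row=LF[6]=0
  step 2: row=0, L[0]='a', prepend. Next row=LF[0]=1
  step 3: row=1, L[1]='c', prepend. Next row=LF[1]=4
  step 4: row=4, L[4]='a', prepend. Next row=LF[4]=2
  step 5: row=2, L[2]='c', prepend. Next row=LF[2]=5
  step 6: row=5, L[5]='c', prepend. Next row=LF[5]=7
  step 7: row=7, L[7]='c', prepend. Next row=LF[7]=8
  step 8: row=8, L[8]='c', prepend. Next row=LF[8]=9
  step 9: row=9, L[9]='a', prepend. Next row=LF[9]=3
  step 10: row=3, L[3]='c', prepend. Next row=LF[3]=6
Reversed output: caccccaca$

Answer: caccccaca$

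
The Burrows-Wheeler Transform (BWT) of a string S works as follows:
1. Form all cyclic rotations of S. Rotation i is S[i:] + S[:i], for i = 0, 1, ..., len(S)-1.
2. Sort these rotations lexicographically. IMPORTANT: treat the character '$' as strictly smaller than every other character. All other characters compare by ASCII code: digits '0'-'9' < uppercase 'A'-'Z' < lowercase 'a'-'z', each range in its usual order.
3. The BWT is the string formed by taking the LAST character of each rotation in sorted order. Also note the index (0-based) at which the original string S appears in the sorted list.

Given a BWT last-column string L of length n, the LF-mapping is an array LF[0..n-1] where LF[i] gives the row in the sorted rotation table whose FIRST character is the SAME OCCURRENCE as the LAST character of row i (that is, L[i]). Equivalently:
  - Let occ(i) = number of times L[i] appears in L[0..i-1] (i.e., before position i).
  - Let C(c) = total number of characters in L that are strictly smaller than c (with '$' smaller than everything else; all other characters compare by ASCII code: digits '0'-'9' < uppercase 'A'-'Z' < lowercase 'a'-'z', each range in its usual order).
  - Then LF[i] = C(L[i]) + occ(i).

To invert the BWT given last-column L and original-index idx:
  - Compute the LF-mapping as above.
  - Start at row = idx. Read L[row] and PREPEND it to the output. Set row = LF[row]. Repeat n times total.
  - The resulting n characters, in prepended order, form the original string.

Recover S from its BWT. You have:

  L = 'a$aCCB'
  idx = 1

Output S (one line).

Answer: BaCCa$

Derivation:
LF mapping: 4 0 5 2 3 1
Walk LF starting at row 1, prepending L[row]:
  step 1: row=1, L[1]='$', prepend. Next row=LF[1]=0
  step 2: row=0, L[0]='a', prepend. Next row=LF[0]=4
  step 3: row=4, L[4]='C', prepend. Next row=LF[4]=3
  step 4: row=3, L[3]='C', prepend. Next row=LF[3]=2
  step 5: row=2, L[2]='a', prepend. Next row=LF[2]=5
  step 6: row=5, L[5]='B', prepend. Next row=LF[5]=1
Reversed output: BaCCa$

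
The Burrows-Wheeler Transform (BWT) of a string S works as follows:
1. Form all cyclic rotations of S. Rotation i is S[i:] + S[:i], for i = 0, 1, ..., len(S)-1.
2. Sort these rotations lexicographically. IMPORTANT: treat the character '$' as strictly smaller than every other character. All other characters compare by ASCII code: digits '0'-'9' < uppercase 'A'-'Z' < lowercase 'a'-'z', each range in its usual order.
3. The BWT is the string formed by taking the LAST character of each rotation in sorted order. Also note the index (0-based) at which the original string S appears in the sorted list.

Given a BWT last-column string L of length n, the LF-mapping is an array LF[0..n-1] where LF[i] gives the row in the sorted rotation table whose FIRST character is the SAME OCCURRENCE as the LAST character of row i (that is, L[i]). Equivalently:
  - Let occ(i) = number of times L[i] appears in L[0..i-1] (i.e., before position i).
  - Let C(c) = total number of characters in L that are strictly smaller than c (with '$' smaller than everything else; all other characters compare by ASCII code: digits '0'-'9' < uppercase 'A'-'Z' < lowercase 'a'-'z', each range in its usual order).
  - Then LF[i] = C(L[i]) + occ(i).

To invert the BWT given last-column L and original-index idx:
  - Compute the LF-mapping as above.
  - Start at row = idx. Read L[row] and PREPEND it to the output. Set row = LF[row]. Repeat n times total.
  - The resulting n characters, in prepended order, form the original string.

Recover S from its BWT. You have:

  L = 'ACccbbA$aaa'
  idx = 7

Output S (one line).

Answer: babacAacCA$

Derivation:
LF mapping: 1 3 9 10 7 8 2 0 4 5 6
Walk LF starting at row 7, prepending L[row]:
  step 1: row=7, L[7]='$', prepend. Next row=LF[7]=0
  step 2: row=0, L[0]='A', prepend. Next row=LF[0]=1
  step 3: row=1, L[1]='C', prepend. Next row=LF[1]=3
  step 4: row=3, L[3]='c', prepend. Next row=LF[3]=10
  step 5: row=10, L[10]='a', prepend. Next row=LF[10]=6
  step 6: row=6, L[6]='A', prepend. Next row=LF[6]=2
  step 7: row=2, L[2]='c', prepend. Next row=LF[2]=9
  step 8: row=9, L[9]='a', prepend. Next row=LF[9]=5
  step 9: row=5, L[5]='b', prepend. Next row=LF[5]=8
  step 10: row=8, L[8]='a', prepend. Next row=LF[8]=4
  step 11: row=4, L[4]='b', prepend. Next row=LF[4]=7
Reversed output: babacAacCA$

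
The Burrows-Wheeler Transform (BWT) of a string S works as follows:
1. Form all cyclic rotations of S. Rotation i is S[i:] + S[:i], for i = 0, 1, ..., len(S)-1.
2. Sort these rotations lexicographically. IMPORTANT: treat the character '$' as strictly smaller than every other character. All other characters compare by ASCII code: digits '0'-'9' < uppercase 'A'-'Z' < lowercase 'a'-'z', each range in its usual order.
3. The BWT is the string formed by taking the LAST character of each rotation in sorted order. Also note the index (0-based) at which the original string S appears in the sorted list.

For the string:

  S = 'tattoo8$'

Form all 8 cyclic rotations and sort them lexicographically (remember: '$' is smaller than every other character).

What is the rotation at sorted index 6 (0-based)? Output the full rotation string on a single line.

Answer: too8$tat

Derivation:
All 8 rotations (rotation i = S[i:]+S[:i]):
  rot[0] = tattoo8$
  rot[1] = attoo8$t
  rot[2] = ttoo8$ta
  rot[3] = too8$tat
  rot[4] = oo8$tatt
  rot[5] = o8$tatto
  rot[6] = 8$tattoo
  rot[7] = $tattoo8
Sorted (with $ < everything):
  sorted[0] = $tattoo8
  sorted[1] = 8$tattoo
  sorted[2] = attoo8$t
  sorted[3] = o8$tatto
  sorted[4] = oo8$tatt
  sorted[5] = tattoo8$
  sorted[6] = too8$tat
  sorted[7] = ttoo8$ta
sorted[6] = too8$tat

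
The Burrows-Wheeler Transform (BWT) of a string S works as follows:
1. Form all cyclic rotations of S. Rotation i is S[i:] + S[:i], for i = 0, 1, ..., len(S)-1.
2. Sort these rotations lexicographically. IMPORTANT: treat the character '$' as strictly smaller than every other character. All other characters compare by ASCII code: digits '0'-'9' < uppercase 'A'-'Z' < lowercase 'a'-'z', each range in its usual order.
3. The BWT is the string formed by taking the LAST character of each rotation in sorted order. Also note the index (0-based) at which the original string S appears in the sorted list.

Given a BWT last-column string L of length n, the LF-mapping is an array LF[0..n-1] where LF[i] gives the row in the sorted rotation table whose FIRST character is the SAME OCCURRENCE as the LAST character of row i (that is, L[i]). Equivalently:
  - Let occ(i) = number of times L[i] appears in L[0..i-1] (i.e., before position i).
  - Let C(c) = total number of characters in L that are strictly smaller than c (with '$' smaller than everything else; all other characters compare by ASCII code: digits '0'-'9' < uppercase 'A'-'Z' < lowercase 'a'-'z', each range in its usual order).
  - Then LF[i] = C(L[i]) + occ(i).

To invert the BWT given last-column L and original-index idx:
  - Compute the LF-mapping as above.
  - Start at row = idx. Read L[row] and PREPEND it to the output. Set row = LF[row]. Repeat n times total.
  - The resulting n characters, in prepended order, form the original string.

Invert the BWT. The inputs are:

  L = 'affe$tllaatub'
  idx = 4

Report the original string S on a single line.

LF mapping: 1 6 7 5 0 10 8 9 2 3 11 12 4
Walk LF starting at row 4, prepending L[row]:
  step 1: row=4, L[4]='$', prepend. Next row=LF[4]=0
  step 2: row=0, L[0]='a', prepend. Next row=LF[0]=1
  step 3: row=1, L[1]='f', prepend. Next row=LF[1]=6
  step 4: row=6, L[6]='l', prepend. Next row=LF[6]=8
  step 5: row=8, L[8]='a', prepend. Next row=LF[8]=2
  step 6: row=2, L[2]='f', prepend. Next row=LF[2]=7
  step 7: row=7, L[7]='l', prepend. Next row=LF[7]=9
  step 8: row=9, L[9]='a', prepend. Next row=LF[9]=3
  step 9: row=3, L[3]='e', prepend. Next row=LF[3]=5
  step 10: row=5, L[5]='t', prepend. Next row=LF[5]=10
  step 11: row=10, L[10]='t', prepend. Next row=LF[10]=11
  step 12: row=11, L[11]='u', prepend. Next row=LF[11]=12
  step 13: row=12, L[12]='b', prepend. Next row=LF[12]=4
Reversed output: buttealfalfa$

Answer: buttealfalfa$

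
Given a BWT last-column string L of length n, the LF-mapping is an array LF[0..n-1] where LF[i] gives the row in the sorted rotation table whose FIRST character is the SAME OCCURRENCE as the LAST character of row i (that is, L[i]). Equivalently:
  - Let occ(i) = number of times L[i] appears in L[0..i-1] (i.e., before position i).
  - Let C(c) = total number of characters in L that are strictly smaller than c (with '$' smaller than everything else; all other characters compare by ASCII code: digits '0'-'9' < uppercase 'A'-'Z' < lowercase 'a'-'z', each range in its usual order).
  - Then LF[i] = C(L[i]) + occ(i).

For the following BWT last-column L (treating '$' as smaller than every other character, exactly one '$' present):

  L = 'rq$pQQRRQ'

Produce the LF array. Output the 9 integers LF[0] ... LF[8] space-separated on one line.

Answer: 8 7 0 6 1 2 4 5 3

Derivation:
Char counts: '$':1, 'Q':3, 'R':2, 'p':1, 'q':1, 'r':1
C (first-col start): C('$')=0, C('Q')=1, C('R')=4, C('p')=6, C('q')=7, C('r')=8
L[0]='r': occ=0, LF[0]=C('r')+0=8+0=8
L[1]='q': occ=0, LF[1]=C('q')+0=7+0=7
L[2]='$': occ=0, LF[2]=C('$')+0=0+0=0
L[3]='p': occ=0, LF[3]=C('p')+0=6+0=6
L[4]='Q': occ=0, LF[4]=C('Q')+0=1+0=1
L[5]='Q': occ=1, LF[5]=C('Q')+1=1+1=2
L[6]='R': occ=0, LF[6]=C('R')+0=4+0=4
L[7]='R': occ=1, LF[7]=C('R')+1=4+1=5
L[8]='Q': occ=2, LF[8]=C('Q')+2=1+2=3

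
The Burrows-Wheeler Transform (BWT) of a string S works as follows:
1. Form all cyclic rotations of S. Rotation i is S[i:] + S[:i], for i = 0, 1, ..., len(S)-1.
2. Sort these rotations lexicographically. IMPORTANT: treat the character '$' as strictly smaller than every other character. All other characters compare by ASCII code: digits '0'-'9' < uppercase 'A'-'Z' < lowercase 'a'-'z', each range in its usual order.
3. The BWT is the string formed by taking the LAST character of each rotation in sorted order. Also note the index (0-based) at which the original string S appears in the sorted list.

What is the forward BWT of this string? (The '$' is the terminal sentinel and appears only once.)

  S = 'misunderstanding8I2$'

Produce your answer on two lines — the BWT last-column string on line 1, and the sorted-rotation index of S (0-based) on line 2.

Answer: 2Ig8tnndndm$uaieriss
11

Derivation:
All 20 rotations (rotation i = S[i:]+S[:i]):
  rot[0] = misunderstanding8I2$
  rot[1] = isunderstanding8I2$m
  rot[2] = sunderstanding8I2$mi
  rot[3] = understanding8I2$mis
  rot[4] = nderstanding8I2$misu
  rot[5] = derstanding8I2$misun
  rot[6] = erstanding8I2$misund
  rot[7] = rstanding8I2$misunde
  rot[8] = standing8I2$misunder
  rot[9] = tanding8I2$misunders
  rot[10] = anding8I2$misunderst
  rot[11] = nding8I2$misundersta
  rot[12] = ding8I2$misunderstan
  rot[13] = ing8I2$misunderstand
  rot[14] = ng8I2$misunderstandi
  rot[15] = g8I2$misunderstandin
  rot[16] = 8I2$misunderstanding
  rot[17] = I2$misunderstanding8
  rot[18] = 2$misunderstanding8I
  rot[19] = $misunderstanding8I2
Sorted (with $ < everything):
  sorted[0] = $misunderstanding8I2  (last char: '2')
  sorted[1] = 2$misunderstanding8I  (last char: 'I')
  sorted[2] = 8I2$misunderstanding  (last char: 'g')
  sorted[3] = I2$misunderstanding8  (last char: '8')
  sorted[4] = anding8I2$misunderst  (last char: 't')
  sorted[5] = derstanding8I2$misun  (last char: 'n')
  sorted[6] = ding8I2$misunderstan  (last char: 'n')
  sorted[7] = erstanding8I2$misund  (last char: 'd')
  sorted[8] = g8I2$misunderstandin  (last char: 'n')
  sorted[9] = ing8I2$misunderstand  (last char: 'd')
  sorted[10] = isunderstanding8I2$m  (last char: 'm')
  sorted[11] = misunderstanding8I2$  (last char: '$')
  sorted[12] = nderstanding8I2$misu  (last char: 'u')
  sorted[13] = nding8I2$misundersta  (last char: 'a')
  sorted[14] = ng8I2$misunderstandi  (last char: 'i')
  sorted[15] = rstanding8I2$misunde  (last char: 'e')
  sorted[16] = standing8I2$misunder  (last char: 'r')
  sorted[17] = sunderstanding8I2$mi  (last char: 'i')
  sorted[18] = tanding8I2$misunders  (last char: 's')
  sorted[19] = understanding8I2$mis  (last char: 's')
Last column: 2Ig8tnndndm$uaieriss
Original string S is at sorted index 11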